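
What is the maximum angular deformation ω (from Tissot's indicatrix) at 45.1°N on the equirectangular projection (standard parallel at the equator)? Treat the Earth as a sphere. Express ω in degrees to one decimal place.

Plate carrée maps x = Rλ, y = Rφ. The meridian scale is h = 1 and the parallel scale is k = 1/cos φ = sec φ.
At 45.1°: h = 1.000, k = 1.417; principal scales a = 1.417, b = 1.000.
sin(ω/2) = (a − b)/(a + b) = 0.4167/2.417 = 0.1724, so ω = 2 arcsin(0.1724) ≈ 19.9°.

19.9°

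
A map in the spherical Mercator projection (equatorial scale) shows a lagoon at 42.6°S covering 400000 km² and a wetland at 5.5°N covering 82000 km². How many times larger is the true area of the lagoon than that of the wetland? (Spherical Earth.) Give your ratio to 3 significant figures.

2.67

Since Mercator area scale is 1/cos²φ, the true area equals the apparent area multiplied by cos²φ.
True area of lagoon: 400000 × cos²(42.6°) = 400000 × 0.5418 = 216700 km².
True area of wetland: 82000 × cos²(5.5°) = 82000 × 0.9908 = 81250 km².
Ratio = 216700 / 81250 ≈ 2.67.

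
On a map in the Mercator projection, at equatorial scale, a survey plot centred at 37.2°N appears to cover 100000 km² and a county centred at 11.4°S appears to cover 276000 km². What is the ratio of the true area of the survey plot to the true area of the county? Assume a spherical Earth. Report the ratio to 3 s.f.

Since Mercator area scale is 1/cos²φ, the true area equals the apparent area multiplied by cos²φ.
True area of survey plot: 100000 × cos²(37.2°) = 100000 × 0.6345 = 63450 km².
True area of county: 276000 × cos²(11.4°) = 276000 × 0.9609 = 265200 km².
Ratio = 63450 / 265200 ≈ 0.239.

0.239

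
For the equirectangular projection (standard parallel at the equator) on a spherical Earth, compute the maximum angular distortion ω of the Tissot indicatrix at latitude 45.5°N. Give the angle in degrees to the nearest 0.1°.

20.3°

For the equirectangular projection with φ₀ = 0 (plate carrée), h = 1 along meridians and k = sec φ along parallels.
At 45.5°: h = 1.000, k = 1.427; principal scales a = 1.427, b = 1.000.
sin(ω/2) = (a − b)/(a + b) = 0.4267/2.427 = 0.1758, so ω = 2 arcsin(0.1758) ≈ 20.3°.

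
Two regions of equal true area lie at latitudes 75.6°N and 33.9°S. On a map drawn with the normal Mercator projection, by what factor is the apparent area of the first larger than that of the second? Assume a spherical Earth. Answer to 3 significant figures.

11.1

Mercator areal scale is sec²φ.
At 75.6°: sec²(75.6°) = 1/0.2487² = 16.17.
At 33.9°: sec²(33.9°) = 1/0.8300² = 1.452.
Ratio = 16.17/1.452 = cos²(33.9°)/cos²(75.6°) ≈ 11.1.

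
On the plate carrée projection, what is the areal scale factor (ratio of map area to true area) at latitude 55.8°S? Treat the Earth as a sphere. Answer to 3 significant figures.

For the equirectangular projection with φ₀ = 0 (plate carrée), h = 1 along meridians and k = sec φ along parallels.
Areal scale = h·k = 1 × sec φ; at 55.8°, h = 1.000, k = 1.779, so h·k = 1.779.

1.78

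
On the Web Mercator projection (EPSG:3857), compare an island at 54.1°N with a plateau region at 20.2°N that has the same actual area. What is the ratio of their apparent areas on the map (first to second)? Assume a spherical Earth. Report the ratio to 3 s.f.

Mercator areal scale is sec²φ.
At 54.1°: sec²(54.1°) = 1/0.5864² = 2.908.
At 20.2°: sec²(20.2°) = 1/0.9385² = 1.135.
Ratio = 2.908/1.135 = cos²(20.2°)/cos²(54.1°) ≈ 2.56.

2.56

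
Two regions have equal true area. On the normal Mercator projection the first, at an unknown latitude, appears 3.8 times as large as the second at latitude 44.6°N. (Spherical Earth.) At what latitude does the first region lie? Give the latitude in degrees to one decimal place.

68.6°

For equal true areas on Mercator, apparent areas scale as sec²φ, so the ratio is cos²φ₂ / cos²φ₁.
cos²φ₂ / cos²φ₁ = 3.8  ⇒  cos φ₁ = cos 44.6° / √3.8 = 0.7120/1.949 = 0.3653.
φ₁ = arccos(0.3653) ≈ 68.6°.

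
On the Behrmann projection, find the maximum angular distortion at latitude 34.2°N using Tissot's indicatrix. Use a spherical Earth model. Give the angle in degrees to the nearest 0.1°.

5.3°

The Behrmann projection is cylindrical equal-area with φ₀ = 30°. Cylindrical equal-area (φ₀ = 30°): h = cos φ / cos 30° along meridians, k = cos 30° / cos φ along parallels; h·k = 1.
At 34.2°: h = 0.9550, k = 1.047; principal scales a = 1.047, b = 0.9550.
sin(ω/2) = (a − b)/(a + b) = 0.09206/2.002 = 0.04598, so ω = 2 arcsin(0.04598) ≈ 5.3°.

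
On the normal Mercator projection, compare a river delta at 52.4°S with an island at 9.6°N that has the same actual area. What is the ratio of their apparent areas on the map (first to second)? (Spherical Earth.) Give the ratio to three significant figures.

2.61

Mercator areal scale is sec²φ.
At 52.4°: sec²(52.4°) = 1/0.6101² = 2.686.
At 9.6°: sec²(9.6°) = 1/0.9860² = 1.029.
Ratio = 2.686/1.029 = cos²(9.6°)/cos²(52.4°) ≈ 2.61.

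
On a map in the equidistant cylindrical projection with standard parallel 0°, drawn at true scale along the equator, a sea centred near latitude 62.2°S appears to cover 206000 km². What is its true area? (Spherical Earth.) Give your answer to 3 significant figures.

Plate carrée maps x = Rλ, y = Rφ. The meridian scale is h = 1 and the parallel scale is k = 1/cos φ = sec φ.
Areal scale = h·k = 1 × sec φ; at 62.2°, h = 1.000, k = 2.144, so h·k = 2.144.
True area = apparent / (areal scale) = 206000 / 2.144 ≈ 96100 km².

96100 km²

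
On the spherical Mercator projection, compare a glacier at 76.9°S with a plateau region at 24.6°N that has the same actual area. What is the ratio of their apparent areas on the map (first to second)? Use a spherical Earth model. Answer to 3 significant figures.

Mercator areal scale is sec²φ.
At 76.9°: sec²(76.9°) = 1/0.2267² = 19.47.
At 24.6°: sec²(24.6°) = 1/0.9092² = 1.210.
Ratio = 19.47/1.210 = cos²(24.6°)/cos²(76.9°) ≈ 16.1.

16.1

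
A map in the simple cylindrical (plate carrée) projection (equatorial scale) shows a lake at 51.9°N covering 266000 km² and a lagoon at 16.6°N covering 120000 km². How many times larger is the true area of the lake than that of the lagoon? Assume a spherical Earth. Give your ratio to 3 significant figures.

Plate carrée has h = 1 and k = sec φ, giving areal scale sec φ; true area = (apparent area) · cos φ.
True area of lake: 266000 × cos(51.9°) = 266000 × 0.6170 = 164100 km².
True area of lagoon: 120000 × cos(16.6°) = 120000 × 0.9583 = 115000 km².
Ratio = 164100 / 115000 ≈ 1.43.

1.43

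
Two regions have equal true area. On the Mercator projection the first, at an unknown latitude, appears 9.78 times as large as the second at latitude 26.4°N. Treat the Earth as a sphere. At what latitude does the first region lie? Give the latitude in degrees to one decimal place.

73.4°

Mercator areal scale is sec²φ, so apparent-area ratio = sec²φ₁ / sec²φ₂ = cos²φ₂ / cos²φ₁.
cos²φ₂ / cos²φ₁ = 9.78  ⇒  cos φ₁ = cos 26.4° / √9.78 = 0.8957/3.127 = 0.2864.
φ₁ = arccos(0.2864) ≈ 73.4°.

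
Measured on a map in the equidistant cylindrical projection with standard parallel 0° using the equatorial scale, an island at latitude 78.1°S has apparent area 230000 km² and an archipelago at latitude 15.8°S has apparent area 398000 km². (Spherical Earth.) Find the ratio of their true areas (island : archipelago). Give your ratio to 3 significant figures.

0.124

Plate carrée has h = 1 and k = sec φ, giving areal scale sec φ; true area = (apparent area) · cos φ.
True area of island: 230000 × cos(78.1°) = 230000 × 0.2062 = 47430 km².
True area of archipelago: 398000 × cos(15.8°) = 398000 × 0.9622 = 383000 km².
Ratio = 47430 / 383000 ≈ 0.124.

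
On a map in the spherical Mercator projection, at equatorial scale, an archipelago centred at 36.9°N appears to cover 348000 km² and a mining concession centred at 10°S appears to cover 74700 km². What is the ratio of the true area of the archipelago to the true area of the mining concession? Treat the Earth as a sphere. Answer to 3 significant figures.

3.07

On Mercator the areal scale is sec²φ, so true area = apparent × cos²φ.
True area of archipelago: 348000 × cos²(36.9°) = 348000 × 0.6395 = 222500 km².
True area of mining concession: 74700 × cos²(10°) = 74700 × 0.9698 = 72450 km².
Ratio = 222500 / 72450 ≈ 3.07.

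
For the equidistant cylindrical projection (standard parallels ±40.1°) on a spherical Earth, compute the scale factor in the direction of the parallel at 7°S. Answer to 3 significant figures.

With standard parallel φ₀ = 40.1°, the equirectangular projection gives x = Rλ cos φ₀, y = Rφ, so h = 1 and k = cos 40.1° / cos φ.
k = cos 40.1° / cos 7° = 0.7649/0.9925 = 0.7707.

0.771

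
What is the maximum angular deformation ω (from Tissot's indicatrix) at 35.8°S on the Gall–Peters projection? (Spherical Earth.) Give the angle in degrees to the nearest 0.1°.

15.7°

Gall–Peters is a cylindrical equal-area projection with standard parallels at ±45°. A cylindrical equal-area projection with standard parallel φ₀ has meridian scale h = cos φ / cos φ₀ and parallel scale k = cos φ₀ / cos φ (so areas are preserved, h·k = 1).
At 35.8°: h = 1.147, k = 0.8718; principal scales a = 1.147, b = 0.8718.
sin(ω/2) = (a − b)/(a + b) = 0.2752/2.019 = 0.1363, so ω = 2 arcsin(0.1363) ≈ 15.7°.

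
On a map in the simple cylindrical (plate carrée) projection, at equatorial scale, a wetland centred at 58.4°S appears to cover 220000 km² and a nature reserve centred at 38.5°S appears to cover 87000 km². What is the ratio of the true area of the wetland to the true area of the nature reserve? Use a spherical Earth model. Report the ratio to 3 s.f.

On the plate carrée, areal scale = h·k = 1 × sec φ, so true area = apparent × cos φ.
True area of wetland: 220000 × cos(58.4°) = 220000 × 0.5240 = 115300 km².
True area of nature reserve: 87000 × cos(38.5°) = 87000 × 0.7826 = 68090 km².
Ratio = 115300 / 68090 ≈ 1.69.

1.69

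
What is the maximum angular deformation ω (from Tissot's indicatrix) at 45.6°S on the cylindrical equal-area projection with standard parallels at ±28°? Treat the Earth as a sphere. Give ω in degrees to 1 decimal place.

A cylindrical equal-area projection with standard parallel φ₀ has meridian scale h = cos φ / cos φ₀ and parallel scale k = cos φ₀ / cos φ (so areas are preserved, h·k = 1).
At 45.6°: h = 0.7924, k = 1.262; principal scales a = 1.262, b = 0.7924.
sin(ω/2) = (a − b)/(a + b) = 0.4695/2.054 = 0.2286, so ω = 2 arcsin(0.2286) ≈ 26.4°.

26.4°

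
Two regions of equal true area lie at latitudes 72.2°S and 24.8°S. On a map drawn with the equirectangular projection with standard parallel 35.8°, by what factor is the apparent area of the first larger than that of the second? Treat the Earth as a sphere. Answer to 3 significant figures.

2.97

With standard parallel φ₀ = 35.8°, the equirectangular projection gives x = Rλ cos φ₀, y = Rφ, so h = 1 and k = cos 35.8° / cos φ.
Areal scale at 72.2°: h·k = 1.000 × 2.653 = 2.653.
Areal scale at 24.8°: h·k = 1.000 × 0.8935 = 0.8935.
Ratio = 2.653/0.8935 ≈ 2.97.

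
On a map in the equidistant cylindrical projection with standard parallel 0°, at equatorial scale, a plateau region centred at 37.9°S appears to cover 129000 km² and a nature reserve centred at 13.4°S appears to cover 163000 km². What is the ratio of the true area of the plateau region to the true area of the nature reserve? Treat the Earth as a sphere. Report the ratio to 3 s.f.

On the plate carrée, areal scale = h·k = 1 × sec φ, so true area = apparent × cos φ.
True area of plateau region: 129000 × cos(37.9°) = 129000 × 0.7891 = 101800 km².
True area of nature reserve: 163000 × cos(13.4°) = 163000 × 0.9728 = 158600 km².
Ratio = 101800 / 158600 ≈ 0.642.

0.642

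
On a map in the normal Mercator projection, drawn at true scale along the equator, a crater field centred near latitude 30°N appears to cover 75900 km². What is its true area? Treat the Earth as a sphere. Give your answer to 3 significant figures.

56900 km²

Mercator is conformal, so the point scale is isotropic: h = k = sec φ = 1/cos φ.
Areal scale = k² = sec²φ = 1/cos²(30°) = 1/0.8660² = 1.333.
True area = apparent / (areal scale) = 75900 / 1.333 ≈ 56900 km².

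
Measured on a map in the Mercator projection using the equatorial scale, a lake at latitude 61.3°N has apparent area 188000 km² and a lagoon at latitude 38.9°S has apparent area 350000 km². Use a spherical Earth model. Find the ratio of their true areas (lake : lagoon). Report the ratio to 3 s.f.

0.205

Mercator's areal exaggeration is sec²φ; hence true area = (apparent area) · cos²φ.
True area of lake: 188000 × cos²(61.3°) = 188000 × 0.2306 = 43360 km².
True area of lagoon: 350000 × cos²(38.9°) = 350000 × 0.6057 = 212000 km².
Ratio = 43360 / 212000 ≈ 0.205.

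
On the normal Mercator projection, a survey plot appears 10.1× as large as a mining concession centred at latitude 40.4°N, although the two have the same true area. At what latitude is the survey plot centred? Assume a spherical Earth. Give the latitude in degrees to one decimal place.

For equal true areas on Mercator, apparent areas scale as sec²φ, so the ratio is cos²φ₂ / cos²φ₁.
cos²φ₂ / cos²φ₁ = 10.1  ⇒  cos φ₁ = cos 40.4° / √10.1 = 0.7615/3.178 = 0.2396.
φ₁ = arccos(0.2396) ≈ 76.1°.

76.1°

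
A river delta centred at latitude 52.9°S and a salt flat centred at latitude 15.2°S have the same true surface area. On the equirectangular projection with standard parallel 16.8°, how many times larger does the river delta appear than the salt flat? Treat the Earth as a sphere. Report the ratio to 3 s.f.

In the equirectangular projection with standard parallel φ₀ = 16.8° (x = Rλ cos φ₀, y = Rφ), meridians are true-scale (h = 1) and the parallel scale is k = cos φ₀ / cos φ.
Areal scale at 52.9°: h·k = 1.000 × 1.587 = 1.587.
Areal scale at 15.2°: h·k = 1.000 × 0.9920 = 0.9920.
Ratio = 1.587/0.9920 ≈ 1.60.

1.60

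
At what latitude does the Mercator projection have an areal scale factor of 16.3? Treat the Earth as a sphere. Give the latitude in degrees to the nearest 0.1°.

75.7°

Mercator areal scale is sec²φ.
sec²φ = 16.3  ⇒  cos²φ = 0.06135  ⇒  cos φ = 0.2477.
φ = arccos(0.2477) ≈ 75.7°.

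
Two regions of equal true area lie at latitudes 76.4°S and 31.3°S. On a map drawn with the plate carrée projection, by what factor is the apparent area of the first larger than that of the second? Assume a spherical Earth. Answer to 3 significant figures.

3.63

For the equirectangular projection with φ₀ = 0 (plate carrée), h = 1 along meridians and k = sec φ along parallels.
Areal scale at 76.4°: h·k = 1.000 × 4.253 = 4.253.
Areal scale at 31.3°: h·k = 1.000 × 1.170 = 1.170.
Ratio = 4.253/1.170 ≈ 3.63.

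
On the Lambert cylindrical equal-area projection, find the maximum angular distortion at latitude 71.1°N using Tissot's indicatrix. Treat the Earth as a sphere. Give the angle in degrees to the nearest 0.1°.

108.2°

The Lambert cylindrical equal-area projection is the cylindrical equal-area projection with its standard parallel at the equator (φ₀ = 0). A cylindrical equal-area projection with standard parallel φ₀ has meridian scale h = cos φ / cos φ₀ and parallel scale k = cos φ₀ / cos φ (so areas are preserved, h·k = 1).
At 71.1°: h = 0.3239, k = 3.087; principal scales a = 3.087, b = 0.3239.
sin(ω/2) = (a − b)/(a + b) = 2.763/3.411 = 0.8101, so ω = 2 arcsin(0.8101) ≈ 108.2°.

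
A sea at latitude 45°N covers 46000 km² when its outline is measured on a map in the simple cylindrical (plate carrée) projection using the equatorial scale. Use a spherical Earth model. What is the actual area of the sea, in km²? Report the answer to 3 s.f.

32500 km²

For the equirectangular projection with φ₀ = 0 (plate carrée), h = 1 along meridians and k = sec φ along parallels.
Areal scale = h·k = 1 × sec φ; at 45°, h = 1.000, k = 1.414, so h·k = 1.414.
True area = apparent / (areal scale) = 46000 / 1.414 ≈ 32500 km².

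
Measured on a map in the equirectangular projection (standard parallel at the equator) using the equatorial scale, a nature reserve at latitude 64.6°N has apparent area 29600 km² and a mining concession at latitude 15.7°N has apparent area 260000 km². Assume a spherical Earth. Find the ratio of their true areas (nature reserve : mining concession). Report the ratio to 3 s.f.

0.0507

On the plate carrée, areal scale = h·k = 1 × sec φ, so true area = apparent × cos φ.
True area of nature reserve: 29600 × cos(64.6°) = 29600 × 0.4289 = 12700 km².
True area of mining concession: 260000 × cos(15.7°) = 260000 × 0.9627 = 250300 km².
Ratio = 12700 / 250300 ≈ 0.0507.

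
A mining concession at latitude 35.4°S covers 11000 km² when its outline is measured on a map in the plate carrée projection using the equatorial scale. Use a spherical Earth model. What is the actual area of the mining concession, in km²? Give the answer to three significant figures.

8970 km²

In the plate carrée (x = Rλ, y = Rφ), meridians are true-scale (h = 1) and parallels are stretched by k = sec φ.
Areal scale = h·k = 1 × sec φ; at 35.4°, h = 1.000, k = 1.227, so h·k = 1.227.
True area = apparent / (areal scale) = 11000 / 1.227 ≈ 8970 km².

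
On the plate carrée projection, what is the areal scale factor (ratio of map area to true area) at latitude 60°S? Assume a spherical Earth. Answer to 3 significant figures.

2.00

For the equirectangular projection with φ₀ = 0 (plate carrée), h = 1 along meridians and k = sec φ along parallels.
Areal scale = h·k = 1 × sec φ; at 60°, h = 1.000, k = 2.000, so h·k = 2.000.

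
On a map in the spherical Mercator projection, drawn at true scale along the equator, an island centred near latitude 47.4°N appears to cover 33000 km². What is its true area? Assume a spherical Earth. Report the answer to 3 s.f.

Mercator is conformal, so the point scale is isotropic: h = k = sec φ = 1/cos φ.
Areal scale = k² = sec²φ = 1/cos²(47.4°) = 1/0.6769² = 2.183.
True area = apparent / (areal scale) = 33000 / 2.183 ≈ 15100 km².

15100 km²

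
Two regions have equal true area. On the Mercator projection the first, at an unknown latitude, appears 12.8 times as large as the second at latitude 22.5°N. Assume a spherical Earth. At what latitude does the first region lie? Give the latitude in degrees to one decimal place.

75.0°

For equal true areas on Mercator, apparent areas scale as sec²φ, so the ratio is cos²φ₂ / cos²φ₁.
cos²φ₂ / cos²φ₁ = 12.8  ⇒  cos φ₁ = cos 22.5° / √12.8 = 0.9239/3.578 = 0.2582.
φ₁ = arccos(0.2582) ≈ 75.0°.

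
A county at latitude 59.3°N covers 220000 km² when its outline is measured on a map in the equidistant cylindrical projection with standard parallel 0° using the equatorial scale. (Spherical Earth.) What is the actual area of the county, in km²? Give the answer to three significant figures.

112000 km²

In the plate carrée (x = Rλ, y = Rφ), meridians are true-scale (h = 1) and parallels are stretched by k = sec φ.
Areal scale = h·k = 1 × sec φ; at 59.3°, h = 1.000, k = 1.959, so h·k = 1.959.
True area = apparent / (areal scale) = 220000 / 1.959 ≈ 112000 km².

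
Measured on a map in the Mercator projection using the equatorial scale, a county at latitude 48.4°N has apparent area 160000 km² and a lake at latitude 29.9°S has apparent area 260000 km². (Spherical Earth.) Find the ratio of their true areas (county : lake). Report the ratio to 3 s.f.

0.361

Since Mercator area scale is 1/cos²φ, the true area equals the apparent area multiplied by cos²φ.
True area of county: 160000 × cos²(48.4°) = 160000 × 0.4408 = 70530 km².
True area of lake: 260000 × cos²(29.9°) = 260000 × 0.7515 = 195400 km².
Ratio = 70530 / 195400 ≈ 0.361.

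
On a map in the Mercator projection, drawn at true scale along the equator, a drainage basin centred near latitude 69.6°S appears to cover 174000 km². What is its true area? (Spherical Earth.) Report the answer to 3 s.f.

The Mercator projection is conformal; its linear scale factor is the same in every direction and equals sec φ = 1/cos φ.
Areal scale = k² = sec²φ = 1/cos²(69.6°) = 1/0.3486² = 8.230.
True area = apparent / (areal scale) = 174000 / 8.230 ≈ 21100 km².

21100 km²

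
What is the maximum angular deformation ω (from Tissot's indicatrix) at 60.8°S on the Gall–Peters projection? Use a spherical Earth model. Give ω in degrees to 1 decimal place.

41.6°

The Gall–Peters projection is cylindrical equal-area with φ₀ = 45°. A cylindrical equal-area projection with standard parallel φ₀ has meridian scale h = cos φ / cos φ₀ and parallel scale k = cos φ₀ / cos φ (so areas are preserved, h·k = 1).
At 60.8°: h = 0.6899, k = 1.449; principal scales a = 1.449, b = 0.6899.
sin(ω/2) = (a − b)/(a + b) = 0.7595/2.139 = 0.3550, so ω = 2 arcsin(0.3550) ≈ 41.6°.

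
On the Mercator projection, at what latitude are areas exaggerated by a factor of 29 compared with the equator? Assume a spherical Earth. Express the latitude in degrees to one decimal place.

Mercator areal scale is sec²φ.
sec²φ = 29  ⇒  cos²φ = 0.03448  ⇒  cos φ = 0.1857.
φ = arccos(0.1857) ≈ 79.3°.

79.3°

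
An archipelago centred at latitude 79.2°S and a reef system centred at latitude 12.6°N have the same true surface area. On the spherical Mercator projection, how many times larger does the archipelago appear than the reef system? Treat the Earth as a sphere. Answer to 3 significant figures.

27.1

Mercator areal scale is sec²φ.
At 79.2°: sec²(79.2°) = 1/0.1874² = 28.48.
At 12.6°: sec²(12.6°) = 1/0.9759² = 1.050.
Ratio = 28.48/1.050 = cos²(12.6°)/cos²(79.2°) ≈ 27.1.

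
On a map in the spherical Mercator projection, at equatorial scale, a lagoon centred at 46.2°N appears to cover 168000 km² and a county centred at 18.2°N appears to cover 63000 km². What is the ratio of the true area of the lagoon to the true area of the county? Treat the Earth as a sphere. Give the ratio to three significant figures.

Since Mercator area scale is 1/cos²φ, the true area equals the apparent area multiplied by cos²φ.
True area of lagoon: 168000 × cos²(46.2°) = 168000 × 0.4791 = 80480 km².
True area of county: 63000 × cos²(18.2°) = 63000 × 0.9024 = 56850 km².
Ratio = 80480 / 56850 ≈ 1.42.

1.42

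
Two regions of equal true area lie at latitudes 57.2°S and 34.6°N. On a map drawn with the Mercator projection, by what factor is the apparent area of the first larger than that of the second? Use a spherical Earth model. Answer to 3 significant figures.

2.31

Mercator areal scale is sec²φ.
At 57.2°: sec²(57.2°) = 1/0.5417² = 3.408.
At 34.6°: sec²(34.6°) = 1/0.8231² = 1.476.
Ratio = 3.408/1.476 = cos²(34.6°)/cos²(57.2°) ≈ 2.31.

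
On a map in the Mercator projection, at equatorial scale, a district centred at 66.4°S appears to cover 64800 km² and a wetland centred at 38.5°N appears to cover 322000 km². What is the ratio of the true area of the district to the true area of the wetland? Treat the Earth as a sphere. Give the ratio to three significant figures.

On Mercator the areal scale is sec²φ, so true area = apparent × cos²φ.
True area of district: 64800 × cos²(66.4°) = 64800 × 0.1603 = 10390 km².
True area of wetland: 322000 × cos²(38.5°) = 322000 × 0.6125 = 197200 km².
Ratio = 10390 / 197200 ≈ 0.0527.

0.0527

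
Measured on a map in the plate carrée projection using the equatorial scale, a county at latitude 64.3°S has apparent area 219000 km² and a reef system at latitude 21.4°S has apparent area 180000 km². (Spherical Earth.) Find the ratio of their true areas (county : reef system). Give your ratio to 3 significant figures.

Plate carrée has h = 1 and k = sec φ, giving areal scale sec φ; true area = (apparent area) · cos φ.
True area of county: 219000 × cos(64.3°) = 219000 × 0.4337 = 94970 km².
True area of reef system: 180000 × cos(21.4°) = 180000 × 0.9311 = 167600 km².
Ratio = 94970 / 167600 ≈ 0.567.

0.567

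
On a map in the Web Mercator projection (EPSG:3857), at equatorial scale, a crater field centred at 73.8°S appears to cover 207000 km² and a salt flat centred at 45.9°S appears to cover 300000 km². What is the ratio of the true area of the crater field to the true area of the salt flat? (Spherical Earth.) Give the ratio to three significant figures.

0.111

Since Mercator area scale is 1/cos²φ, the true area equals the apparent area multiplied by cos²φ.
True area of crater field: 207000 × cos²(73.8°) = 207000 × 0.07784 = 16110 km².
True area of salt flat: 300000 × cos²(45.9°) = 300000 × 0.4843 = 145300 km².
Ratio = 16110 / 145300 ≈ 0.111.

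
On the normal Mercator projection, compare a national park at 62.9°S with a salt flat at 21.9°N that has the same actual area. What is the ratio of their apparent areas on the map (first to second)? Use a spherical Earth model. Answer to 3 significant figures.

Mercator is conformal with k = sec φ, so areal scale = k² = sec²φ.
At 62.9°: sec²(62.9°) = 1/0.4555² = 4.819.
At 21.9°: sec²(21.9°) = 1/0.9278² = 1.162.
Ratio = 4.819/1.162 = cos²(21.9°)/cos²(62.9°) ≈ 4.15.

4.15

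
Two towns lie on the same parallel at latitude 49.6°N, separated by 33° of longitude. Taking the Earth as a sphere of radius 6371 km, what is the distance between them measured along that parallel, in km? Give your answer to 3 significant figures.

2380 km

Arc length along a parallel = R cos φ · Δλ (with Δλ in radians).
= 6371 × cos 49.6° × (33° × π/180) = 6371 × 0.6481 × 0.5760 ≈ 2380 km.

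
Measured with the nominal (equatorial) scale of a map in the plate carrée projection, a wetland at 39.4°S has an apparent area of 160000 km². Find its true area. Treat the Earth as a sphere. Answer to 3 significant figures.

124000 km²

For the equirectangular projection with φ₀ = 0 (plate carrée), h = 1 along meridians and k = sec φ along parallels.
Areal scale = h·k = 1 × sec φ; at 39.4°, h = 1.000, k = 1.294, so h·k = 1.294.
True area = apparent / (areal scale) = 160000 / 1.294 ≈ 124000 km².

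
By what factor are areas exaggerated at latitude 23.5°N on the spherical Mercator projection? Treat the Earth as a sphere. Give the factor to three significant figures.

1.19

The Mercator projection is conformal; its linear scale factor is the same in every direction and equals sec φ = 1/cos φ.
Areal scale = k² = sec²φ = 1/cos²(23.5°) = 1/0.9171² = 1.189.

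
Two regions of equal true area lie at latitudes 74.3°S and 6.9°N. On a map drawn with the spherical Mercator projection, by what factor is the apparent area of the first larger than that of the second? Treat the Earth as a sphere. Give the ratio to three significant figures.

Mercator is conformal with k = sec φ, so areal scale = k² = sec²φ.
At 74.3°: sec²(74.3°) = 1/0.2706² = 13.66.
At 6.9°: sec²(6.9°) = 1/0.9928² = 1.015.
Ratio = 13.66/1.015 = cos²(6.9°)/cos²(74.3°) ≈ 13.5.

13.5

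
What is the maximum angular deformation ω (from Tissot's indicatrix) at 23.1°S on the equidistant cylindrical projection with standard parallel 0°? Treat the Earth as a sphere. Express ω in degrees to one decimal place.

4.8°

Plate carrée maps x = Rλ, y = Rφ. The meridian scale is h = 1 and the parallel scale is k = 1/cos φ = sec φ.
At 23.1°: h = 1.000, k = 1.087; principal scales a = 1.087, b = 1.000.
sin(ω/2) = (a − b)/(a + b) = 0.08717/2.087 = 0.04176, so ω = 2 arcsin(0.04176) ≈ 4.8°.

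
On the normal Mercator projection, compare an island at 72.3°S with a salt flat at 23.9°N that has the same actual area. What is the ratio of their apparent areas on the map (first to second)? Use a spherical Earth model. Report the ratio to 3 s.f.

Mercator is conformal with k = sec φ, so areal scale = k² = sec²φ.
At 72.3°: sec²(72.3°) = 1/0.3040² = 10.82.
At 23.9°: sec²(23.9°) = 1/0.9143² = 1.196.
Ratio = 10.82/1.196 = cos²(23.9°)/cos²(72.3°) ≈ 9.04.

9.04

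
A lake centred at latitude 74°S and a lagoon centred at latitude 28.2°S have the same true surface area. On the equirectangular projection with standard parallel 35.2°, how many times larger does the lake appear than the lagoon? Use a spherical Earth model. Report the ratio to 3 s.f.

The equidistant cylindrical projection with φ₀ = 35.2° has h = 1 (meridians true) and k = cos φ₀ / cos φ along parallels.
Areal scale at 74°: h·k = 1.000 × 2.965 = 2.965.
Areal scale at 28.2°: h·k = 1.000 × 0.9272 = 0.9272.
Ratio = 2.965/0.9272 ≈ 3.20.

3.20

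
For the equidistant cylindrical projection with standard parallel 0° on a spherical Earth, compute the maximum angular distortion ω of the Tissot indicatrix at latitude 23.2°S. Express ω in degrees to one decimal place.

4.8°

For the equirectangular projection with φ₀ = 0 (plate carrée), h = 1 along meridians and k = sec φ along parallels.
At 23.2°: h = 1.000, k = 1.088; principal scales a = 1.088, b = 1.000.
sin(ω/2) = (a − b)/(a + b) = 0.08798/2.088 = 0.04214, so ω = 2 arcsin(0.04214) ≈ 4.8°.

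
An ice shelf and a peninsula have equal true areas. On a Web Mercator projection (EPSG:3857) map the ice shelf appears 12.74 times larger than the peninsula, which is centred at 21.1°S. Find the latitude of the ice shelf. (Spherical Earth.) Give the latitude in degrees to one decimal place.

74.8°

Mercator areal scale is sec²φ, so apparent-area ratio = sec²φ₁ / sec²φ₂ = cos²φ₂ / cos²φ₁.
cos²φ₂ / cos²φ₁ = 12.74  ⇒  cos φ₁ = cos 21.1° / √12.74 = 0.9330/3.569 = 0.2614.
φ₁ = arccos(0.2614) ≈ 74.8°.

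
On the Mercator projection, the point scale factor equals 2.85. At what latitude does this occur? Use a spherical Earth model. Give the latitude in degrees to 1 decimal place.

Mercator scale is k = sec φ = 1/cos φ.
1/cos φ = 2.85  ⇒  cos φ = 0.3509  ⇒  φ = arccos(0.3509) ≈ 69.5°.

69.5°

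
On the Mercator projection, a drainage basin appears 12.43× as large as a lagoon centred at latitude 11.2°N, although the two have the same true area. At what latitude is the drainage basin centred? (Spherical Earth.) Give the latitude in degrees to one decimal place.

On Mercator, (apparent₁)/(apparent₂) = sec²φ₁ / sec²φ₂ when true areas are equal.
cos²φ₂ / cos²φ₁ = 12.43  ⇒  cos φ₁ = cos 11.2° / √12.43 = 0.9810/3.526 = 0.2782.
φ₁ = arccos(0.2782) ≈ 73.8°.

73.8°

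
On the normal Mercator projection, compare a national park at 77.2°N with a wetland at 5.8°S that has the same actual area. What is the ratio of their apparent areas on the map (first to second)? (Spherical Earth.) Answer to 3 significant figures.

20.2

Mercator is conformal with k = sec φ, so areal scale = k² = sec²φ.
At 77.2°: sec²(77.2°) = 1/0.2215² = 20.37.
At 5.8°: sec²(5.8°) = 1/0.9949² = 1.010.
Ratio = 20.37/1.010 = cos²(5.8°)/cos²(77.2°) ≈ 20.2.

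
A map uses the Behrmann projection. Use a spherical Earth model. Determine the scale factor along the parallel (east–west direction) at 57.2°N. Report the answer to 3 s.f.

1.60

Behrmann is a cylindrical equal-area projection with standard parallels at ±30°. Cylindrical equal-area (φ₀ = 30°): h = cos φ / cos 30° along meridians, k = cos 30° / cos φ along parallels; h·k = 1.
k = cos 30° / cos 57.2° = 0.8660/0.5417 = 1.599.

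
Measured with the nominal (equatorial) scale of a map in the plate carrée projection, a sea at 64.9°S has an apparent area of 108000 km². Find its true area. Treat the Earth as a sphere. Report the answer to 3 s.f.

For the equirectangular projection with φ₀ = 0 (plate carrée), h = 1 along meridians and k = sec φ along parallels.
Areal scale = h·k = 1 × sec φ; at 64.9°, h = 1.000, k = 2.357, so h·k = 2.357.
True area = apparent / (areal scale) = 108000 / 2.357 ≈ 45800 km².

45800 km²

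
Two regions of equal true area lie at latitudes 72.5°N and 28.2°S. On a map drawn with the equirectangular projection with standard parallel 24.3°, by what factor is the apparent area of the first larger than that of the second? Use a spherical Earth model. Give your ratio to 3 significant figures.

2.93

In the equirectangular projection with standard parallel φ₀ = 24.3° (x = Rλ cos φ₀, y = Rφ), meridians are true-scale (h = 1) and the parallel scale is k = cos φ₀ / cos φ.
Areal scale at 72.5°: h·k = 1.000 × 3.031 = 3.031.
Areal scale at 28.2°: h·k = 1.000 × 1.034 = 1.034.
Ratio = 3.031/1.034 ≈ 2.93.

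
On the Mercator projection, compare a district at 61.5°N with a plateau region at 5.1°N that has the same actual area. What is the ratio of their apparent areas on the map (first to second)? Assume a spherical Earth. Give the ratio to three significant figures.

4.36

Mercator is conformal with k = sec φ, so areal scale = k² = sec²φ.
At 61.5°: sec²(61.5°) = 1/0.4772² = 4.392.
At 5.1°: sec²(5.1°) = 1/0.9960² = 1.008.
Ratio = 4.392/1.008 = cos²(5.1°)/cos²(61.5°) ≈ 4.36.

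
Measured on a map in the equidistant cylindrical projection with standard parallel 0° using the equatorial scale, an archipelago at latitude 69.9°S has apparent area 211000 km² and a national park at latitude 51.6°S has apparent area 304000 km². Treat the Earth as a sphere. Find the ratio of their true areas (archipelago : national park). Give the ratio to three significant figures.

On the plate carrée, areal scale = h·k = 1 × sec φ, so true area = apparent × cos φ.
True area of archipelago: 211000 × cos(69.9°) = 211000 × 0.3437 = 72510 km².
True area of national park: 304000 × cos(51.6°) = 304000 × 0.6211 = 188800 km².
Ratio = 72510 / 188800 ≈ 0.384.

0.384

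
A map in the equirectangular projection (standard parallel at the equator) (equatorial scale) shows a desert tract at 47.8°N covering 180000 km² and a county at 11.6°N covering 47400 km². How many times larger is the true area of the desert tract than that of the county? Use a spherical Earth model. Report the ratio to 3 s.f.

On the plate carrée, areal scale = h·k = 1 × sec φ, so true area = apparent × cos φ.
True area of desert tract: 180000 × cos(47.8°) = 180000 × 0.6717 = 120900 km².
True area of county: 47400 × cos(11.6°) = 47400 × 0.9796 = 46430 km².
Ratio = 120900 / 46430 ≈ 2.60.

2.60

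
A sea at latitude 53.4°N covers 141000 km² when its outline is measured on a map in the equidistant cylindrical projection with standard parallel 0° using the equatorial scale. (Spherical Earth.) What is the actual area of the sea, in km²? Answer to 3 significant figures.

84100 km²

In the plate carrée (x = Rλ, y = Rφ), meridians are true-scale (h = 1) and parallels are stretched by k = sec φ.
Areal scale = h·k = 1 × sec φ; at 53.4°, h = 1.000, k = 1.677, so h·k = 1.677.
True area = apparent / (areal scale) = 141000 / 1.677 ≈ 84100 km².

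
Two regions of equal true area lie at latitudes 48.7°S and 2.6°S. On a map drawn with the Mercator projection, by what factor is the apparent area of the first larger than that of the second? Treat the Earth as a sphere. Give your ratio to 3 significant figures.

2.29

Mercator areal scale is sec²φ.
At 48.7°: sec²(48.7°) = 1/0.6600² = 2.296.
At 2.6°: sec²(2.6°) = 1/0.9990² = 1.002.
Ratio = 2.296/1.002 = cos²(2.6°)/cos²(48.7°) ≈ 2.29.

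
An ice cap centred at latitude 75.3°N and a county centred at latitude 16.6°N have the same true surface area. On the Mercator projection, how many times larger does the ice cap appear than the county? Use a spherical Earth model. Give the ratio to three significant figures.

On Mercator, area is exaggerated by sec²φ = 1/cos²φ.
At 75.3°: sec²(75.3°) = 1/0.2538² = 15.53.
At 16.6°: sec²(16.6°) = 1/0.9583² = 1.089.
Ratio = 15.53/1.089 = cos²(16.6°)/cos²(75.3°) ≈ 14.3.

14.3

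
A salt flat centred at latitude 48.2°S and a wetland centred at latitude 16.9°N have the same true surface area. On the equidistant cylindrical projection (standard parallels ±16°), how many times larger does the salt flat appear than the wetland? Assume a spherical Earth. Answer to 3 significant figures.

The equidistant cylindrical projection with φ₀ = 16° has h = 1 (meridians true) and k = cos φ₀ / cos φ along parallels.
Areal scale at 48.2°: h·k = 1.000 × 1.442 = 1.442.
Areal scale at 16.9°: h·k = 1.000 × 1.005 = 1.005.
Ratio = 1.442/1.005 ≈ 1.44.

1.44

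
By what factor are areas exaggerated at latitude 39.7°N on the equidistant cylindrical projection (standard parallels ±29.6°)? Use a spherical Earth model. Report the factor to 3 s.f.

1.13

The equidistant cylindrical projection with φ₀ = 29.6° has h = 1 (meridians true) and k = cos φ₀ / cos φ along parallels.
Areal scale = h·k = 1 × cos φ₀ / cos φ; at 39.7°, h = 1.000, k = 1.130, so h·k = 1.130.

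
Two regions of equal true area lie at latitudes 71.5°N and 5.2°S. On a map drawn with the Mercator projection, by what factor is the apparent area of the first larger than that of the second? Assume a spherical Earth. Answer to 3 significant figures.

Mercator is conformal with k = sec φ, so areal scale = k² = sec²φ.
At 71.5°: sec²(71.5°) = 1/0.3173² = 9.932.
At 5.2°: sec²(5.2°) = 1/0.9959² = 1.008.
Ratio = 9.932/1.008 = cos²(5.2°)/cos²(71.5°) ≈ 9.85.

9.85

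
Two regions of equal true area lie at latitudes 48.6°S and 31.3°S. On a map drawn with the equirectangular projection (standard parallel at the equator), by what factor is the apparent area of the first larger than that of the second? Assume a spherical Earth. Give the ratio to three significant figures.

For the equirectangular projection with φ₀ = 0 (plate carrée), h = 1 along meridians and k = sec φ along parallels.
Areal scale at 48.6°: h·k = 1.000 × 1.512 = 1.512.
Areal scale at 31.3°: h·k = 1.000 × 1.170 = 1.170.
Ratio = 1.512/1.170 ≈ 1.29.

1.29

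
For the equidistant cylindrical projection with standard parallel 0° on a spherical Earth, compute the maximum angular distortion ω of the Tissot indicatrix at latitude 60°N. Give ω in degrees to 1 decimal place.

38.9°

In the plate carrée (x = Rλ, y = Rφ), meridians are true-scale (h = 1) and parallels are stretched by k = sec φ.
At 60°: h = 1.000, k = 2.000; principal scales a = 2.000, b = 1.000.
sin(ω/2) = (a − b)/(a + b) = 1.0000/3.000 = 0.3333, so ω = 2 arcsin(0.3333) ≈ 38.9°.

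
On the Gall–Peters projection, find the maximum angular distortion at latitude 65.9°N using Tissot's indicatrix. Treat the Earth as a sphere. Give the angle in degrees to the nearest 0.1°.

The Gall–Peters projection is cylindrical equal-area with φ₀ = 45°. Cylindrical equal-area (φ₀ = 45°): h = cos φ / cos 45° along meridians, k = cos 45° / cos φ along parallels; h·k = 1.
At 65.9°: h = 0.5775, k = 1.732; principal scales a = 1.732, b = 0.5775.
sin(ω/2) = (a − b)/(a + b) = 1.154/2.309 = 0.4998, so ω = 2 arcsin(0.4998) ≈ 60.0°.

60.0°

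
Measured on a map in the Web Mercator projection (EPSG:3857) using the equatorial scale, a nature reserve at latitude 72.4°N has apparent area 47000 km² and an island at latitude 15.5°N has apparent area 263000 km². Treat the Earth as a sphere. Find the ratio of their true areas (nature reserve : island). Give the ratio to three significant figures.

Mercator's areal exaggeration is sec²φ; hence true area = (apparent area) · cos²φ.
True area of nature reserve: 47000 × cos²(72.4°) = 47000 × 0.09143 = 4297 km².
True area of island: 263000 × cos²(15.5°) = 263000 × 0.9286 = 244200 km².
Ratio = 4297 / 244200 ≈ 0.0176.

0.0176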